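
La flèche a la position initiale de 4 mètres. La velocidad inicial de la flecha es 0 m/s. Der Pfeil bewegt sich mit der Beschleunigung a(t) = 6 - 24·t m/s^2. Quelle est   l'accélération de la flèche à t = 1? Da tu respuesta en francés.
En utilisant a(t) = 6 - 24·t et en substituant t = 1, nous trouvons a = -18.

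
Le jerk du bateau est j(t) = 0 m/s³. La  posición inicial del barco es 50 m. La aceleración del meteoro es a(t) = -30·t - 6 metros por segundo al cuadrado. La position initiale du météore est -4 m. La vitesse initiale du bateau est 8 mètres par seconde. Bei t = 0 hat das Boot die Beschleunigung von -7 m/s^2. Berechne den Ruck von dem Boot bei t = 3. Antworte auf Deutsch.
Wir haben den Ruck j(t) = 0. Durch Einsetzen von t = 3: j(3) = 0.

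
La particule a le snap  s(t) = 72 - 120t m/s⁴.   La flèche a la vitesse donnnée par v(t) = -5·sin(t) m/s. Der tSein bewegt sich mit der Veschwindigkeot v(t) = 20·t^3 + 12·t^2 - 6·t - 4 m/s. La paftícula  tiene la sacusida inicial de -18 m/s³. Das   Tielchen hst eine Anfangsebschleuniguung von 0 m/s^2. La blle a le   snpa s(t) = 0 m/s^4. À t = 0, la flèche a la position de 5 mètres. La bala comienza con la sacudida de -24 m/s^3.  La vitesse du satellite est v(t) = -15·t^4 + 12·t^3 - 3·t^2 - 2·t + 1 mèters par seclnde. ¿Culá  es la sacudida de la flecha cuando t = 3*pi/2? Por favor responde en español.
Partiendo de la velocidad v(t) = -5·sin(t), tomamos 2 derivadas. Derivando la velocidad, obtenemos la aceleración: a(t) = -5·cos(t). Derivando la aceleración, obtenemos la sacudida: j(t) = 5·sin(t). Tenemos la sacudida j(t) = 5·sin(t). Sustituyendo t = 3*pi/2: j(3*pi/2) = -5.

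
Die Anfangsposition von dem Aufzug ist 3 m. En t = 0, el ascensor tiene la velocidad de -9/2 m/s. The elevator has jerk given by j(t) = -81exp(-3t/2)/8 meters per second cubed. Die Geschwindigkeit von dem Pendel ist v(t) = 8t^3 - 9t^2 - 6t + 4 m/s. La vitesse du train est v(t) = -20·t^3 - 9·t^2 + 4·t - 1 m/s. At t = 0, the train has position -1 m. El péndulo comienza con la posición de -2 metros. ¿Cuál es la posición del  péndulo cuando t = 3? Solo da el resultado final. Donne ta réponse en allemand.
Bei t = 3, x = 64.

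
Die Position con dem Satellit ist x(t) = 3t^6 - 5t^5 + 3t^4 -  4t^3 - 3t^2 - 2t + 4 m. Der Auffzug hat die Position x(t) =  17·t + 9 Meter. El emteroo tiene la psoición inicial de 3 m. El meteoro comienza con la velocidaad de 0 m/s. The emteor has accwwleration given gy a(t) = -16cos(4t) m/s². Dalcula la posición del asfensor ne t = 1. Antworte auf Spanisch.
Tenemos la posición x(t) = 17·t + 9. Sustituyendo t = 1: x(1) = 26.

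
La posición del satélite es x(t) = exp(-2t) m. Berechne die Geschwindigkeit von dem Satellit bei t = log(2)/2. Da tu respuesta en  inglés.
We must differentiate our position equation x(t) = exp(-2·t) 1 time. The derivative of position gives velocity: v(t) = -2·exp(-2·t). Using v(t) = -2·exp(-2·t) and substituting t = log(2)/2, we find v = -1.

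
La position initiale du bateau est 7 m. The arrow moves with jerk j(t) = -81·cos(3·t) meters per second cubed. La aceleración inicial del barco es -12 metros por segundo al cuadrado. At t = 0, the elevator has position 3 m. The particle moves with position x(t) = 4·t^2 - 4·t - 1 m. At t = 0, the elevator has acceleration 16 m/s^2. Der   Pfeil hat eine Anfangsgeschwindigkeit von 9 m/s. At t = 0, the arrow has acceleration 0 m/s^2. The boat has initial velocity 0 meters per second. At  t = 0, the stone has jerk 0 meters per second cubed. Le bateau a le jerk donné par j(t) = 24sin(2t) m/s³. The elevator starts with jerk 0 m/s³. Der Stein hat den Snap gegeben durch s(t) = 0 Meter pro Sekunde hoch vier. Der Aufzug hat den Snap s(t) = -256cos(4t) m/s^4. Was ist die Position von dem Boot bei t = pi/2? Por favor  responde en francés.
En partant du jerk j(t) = 24·sin(2·t), nous prenons 3 intégrales. L'intégrale du jerk est l'accélération. En utilisant a(0) = -12, nous obtenons a(t) = -12·cos(2·t). En prenant ∫a(t)dt et en appliquant v(0) = 0, nous trouvons v(t) = -6·sin(2·t). L'intégrale de la vitesse, avec x(0) = 7, donne la position: x(t) = 3·cos(2·t) + 4. Nous avons la position x(t) = 3·cos(2·t) + 4. En substituant t = pi/2: x(pi/2) = 1.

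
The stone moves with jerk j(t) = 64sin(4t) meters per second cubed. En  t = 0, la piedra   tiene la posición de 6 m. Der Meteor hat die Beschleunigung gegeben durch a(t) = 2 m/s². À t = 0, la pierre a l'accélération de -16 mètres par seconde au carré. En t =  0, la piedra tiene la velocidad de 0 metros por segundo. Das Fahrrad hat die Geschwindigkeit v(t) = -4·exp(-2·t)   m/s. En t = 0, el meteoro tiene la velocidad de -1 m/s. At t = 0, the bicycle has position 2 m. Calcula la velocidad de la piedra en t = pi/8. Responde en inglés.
We need to integrate our jerk equation j(t) = 64·sin(4·t) 2 times. Taking ∫j(t)dt and applying a(0) = -16, we find a(t) = -16·cos(4·t). The antiderivative of acceleration, with v(0) = 0, gives velocity: v(t) = -4·sin(4·t). We have velocity v(t) = -4·sin(4·t). Substituting t = pi/8: v(pi/8) = -4.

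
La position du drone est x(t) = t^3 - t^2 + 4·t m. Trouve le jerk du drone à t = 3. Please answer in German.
Wir müssen unsere Gleichung für die Position x(t) = t^3 - t^2 + 4·t 3-mal ableiten. Die Ableitung von der Position ergibt die Geschwindigkeit: v(t) = 3·t^2 - 2·t + 4. Die Ableitung von der Geschwindigkeit ergibt die Beschleunigung: a(t) = 6·t - 2. Mit d/dt von a(t) finden wir j(t) = 6. Wir haben den Ruck j(t) = 6. Durch Einsetzen von t = 3: j(3) = 6.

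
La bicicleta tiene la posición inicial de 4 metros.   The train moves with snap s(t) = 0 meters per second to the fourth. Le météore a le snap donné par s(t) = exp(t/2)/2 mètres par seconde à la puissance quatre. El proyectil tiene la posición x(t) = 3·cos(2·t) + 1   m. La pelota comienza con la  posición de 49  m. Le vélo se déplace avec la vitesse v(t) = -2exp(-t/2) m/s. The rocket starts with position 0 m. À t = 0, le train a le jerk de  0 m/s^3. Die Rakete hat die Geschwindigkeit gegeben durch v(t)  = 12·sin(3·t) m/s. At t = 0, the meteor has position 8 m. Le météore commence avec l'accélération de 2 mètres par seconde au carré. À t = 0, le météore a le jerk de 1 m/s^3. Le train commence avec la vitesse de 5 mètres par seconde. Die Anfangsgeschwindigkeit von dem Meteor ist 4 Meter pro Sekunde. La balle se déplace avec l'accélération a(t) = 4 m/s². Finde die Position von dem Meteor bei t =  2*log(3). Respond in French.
Nous devons intégrer notre équation du snap s(t) = exp(t/2)/2 4 fois. L'intégrale du snap, avec j(0) = 1, donne le jerk: j(t) = exp(t/2). En intégrant le jerk et en utilisant la condition initiale a(0) = 2, nous obtenons a(t) = 2·exp(t/2). La primitive de l'accélération est la vitesse. En utilisant v(0) = 4, nous obtenons v(t) = 4·exp(t/2). L'intégrale de la vitesse, avec x(0) = 8, donne la position: x(t) = 8·exp(t/2). De l'équation de la position x(t) = 8·exp(t/2), nous substituons t = 2*log(3) pour obtenir x = 24.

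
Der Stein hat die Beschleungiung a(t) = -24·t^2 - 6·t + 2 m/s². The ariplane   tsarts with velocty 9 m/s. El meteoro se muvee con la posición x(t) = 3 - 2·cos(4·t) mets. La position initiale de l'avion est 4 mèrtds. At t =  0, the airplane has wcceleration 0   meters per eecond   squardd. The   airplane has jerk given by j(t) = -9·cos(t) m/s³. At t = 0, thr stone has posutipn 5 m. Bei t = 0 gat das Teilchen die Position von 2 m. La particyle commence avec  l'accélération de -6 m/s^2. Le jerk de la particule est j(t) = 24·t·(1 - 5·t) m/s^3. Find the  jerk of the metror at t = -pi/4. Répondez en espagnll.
Para resolver esto, necesitamos tomar 3 derivadas de nuestra ecuación de la posición x(t) = 3 - 2·cos(4·t). Derivando la posición, obtenemos la velocidad: v(t) = 8·sin(4·t). La derivada de la velocidad da la aceleración: a(t) = 32·cos(4·t). La derivada de la aceleración da la sacudida: j(t) = -128·sin(4·t). Usando j(t) = -128·sin(4·t) y sustituyendo t = -pi/4, encontramos j = 0.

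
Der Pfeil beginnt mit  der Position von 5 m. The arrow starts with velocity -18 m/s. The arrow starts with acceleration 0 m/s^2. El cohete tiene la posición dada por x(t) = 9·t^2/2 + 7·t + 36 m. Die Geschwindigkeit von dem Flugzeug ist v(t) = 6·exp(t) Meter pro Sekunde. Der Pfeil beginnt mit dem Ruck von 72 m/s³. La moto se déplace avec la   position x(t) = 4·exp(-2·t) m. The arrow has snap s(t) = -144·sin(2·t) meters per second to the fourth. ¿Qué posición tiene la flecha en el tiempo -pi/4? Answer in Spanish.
Partiendo del snap s(t) = -144·sin(2·t), tomamos 4 integrales. La antiderivada del snap es la sacudida. Usando j(0) = 72, obtenemos j(t) = 72·cos(2·t). La antiderivada de la sacudida es la aceleración. Usando a(0) = 0, obtenemos a(t) = 36·sin(2·t). Tomando ∫a(t)dt y aplicando v(0) = -18, encontramos v(t) = -18·cos(2·t). Integrando la velocidad y usando la condición inicial x(0) = 5, obtenemos x(t) = 5 - 9·sin(2·t). De la ecuación de la posición x(t) = 5 - 9·sin(2·t), sustituimos t = -pi/4 para obtener x = 14.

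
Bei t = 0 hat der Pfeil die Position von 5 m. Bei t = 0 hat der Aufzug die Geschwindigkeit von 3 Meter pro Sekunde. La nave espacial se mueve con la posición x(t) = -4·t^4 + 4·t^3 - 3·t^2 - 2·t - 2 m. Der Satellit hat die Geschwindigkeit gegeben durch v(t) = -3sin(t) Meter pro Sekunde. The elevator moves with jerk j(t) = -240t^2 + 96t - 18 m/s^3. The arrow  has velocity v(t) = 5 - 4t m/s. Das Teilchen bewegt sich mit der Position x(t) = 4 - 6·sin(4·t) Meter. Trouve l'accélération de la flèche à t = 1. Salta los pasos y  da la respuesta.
La réponse est -4.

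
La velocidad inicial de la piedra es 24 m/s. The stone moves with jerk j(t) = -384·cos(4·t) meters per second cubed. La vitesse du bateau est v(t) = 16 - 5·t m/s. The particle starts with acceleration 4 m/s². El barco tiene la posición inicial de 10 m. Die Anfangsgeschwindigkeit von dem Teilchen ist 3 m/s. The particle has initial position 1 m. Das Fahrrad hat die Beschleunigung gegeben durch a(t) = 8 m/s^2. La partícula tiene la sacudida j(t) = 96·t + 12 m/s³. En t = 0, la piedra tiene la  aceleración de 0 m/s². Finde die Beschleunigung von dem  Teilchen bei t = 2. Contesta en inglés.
We need to integrate our jerk equation j(t) = 96·t + 12 1 time. The antiderivative of jerk, with a(0) = 4, gives acceleration: a(t) = 48·t^2 + 12·t + 4. We have acceleration a(t) = 48·t^2 + 12·t + 4. Substituting t = 2: a(2) = 220.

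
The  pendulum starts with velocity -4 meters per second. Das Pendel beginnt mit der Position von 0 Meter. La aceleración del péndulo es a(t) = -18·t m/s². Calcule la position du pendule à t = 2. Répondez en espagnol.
Partiendo de la aceleración a(t) = -18·t, tomamos 2 antiderivadas. Integrando la aceleración y usando la condición inicial v(0) = -4, obtenemos v(t) = -9·t^2 - 4. La integral de la velocidad es la posición. Usando x(0) = 0, obtenemos x(t) = -3·t^3 - 4·t. Usando x(t) = -3·t^3 - 4·t y sustituyendo t = 2, encontramos x = -32.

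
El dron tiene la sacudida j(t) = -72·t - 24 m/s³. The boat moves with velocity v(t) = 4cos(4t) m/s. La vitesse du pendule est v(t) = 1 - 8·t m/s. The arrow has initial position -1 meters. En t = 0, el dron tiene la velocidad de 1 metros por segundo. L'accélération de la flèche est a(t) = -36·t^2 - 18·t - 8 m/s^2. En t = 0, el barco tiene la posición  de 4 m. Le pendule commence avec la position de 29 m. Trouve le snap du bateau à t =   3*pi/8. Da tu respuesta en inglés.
To solve this, we need to take 3 derivatives of our velocity equation v(t) = 4·cos(4·t). Taking d/dt of v(t), we find a(t) = -16·sin(4·t). The derivative of acceleration gives jerk: j(t) = -64·cos(4·t). Taking d/dt of j(t), we find s(t) = 256·sin(4·t). We have snap s(t) = 256·sin(4·t). Substituting t = 3*pi/8: s(3*pi/8) = -256.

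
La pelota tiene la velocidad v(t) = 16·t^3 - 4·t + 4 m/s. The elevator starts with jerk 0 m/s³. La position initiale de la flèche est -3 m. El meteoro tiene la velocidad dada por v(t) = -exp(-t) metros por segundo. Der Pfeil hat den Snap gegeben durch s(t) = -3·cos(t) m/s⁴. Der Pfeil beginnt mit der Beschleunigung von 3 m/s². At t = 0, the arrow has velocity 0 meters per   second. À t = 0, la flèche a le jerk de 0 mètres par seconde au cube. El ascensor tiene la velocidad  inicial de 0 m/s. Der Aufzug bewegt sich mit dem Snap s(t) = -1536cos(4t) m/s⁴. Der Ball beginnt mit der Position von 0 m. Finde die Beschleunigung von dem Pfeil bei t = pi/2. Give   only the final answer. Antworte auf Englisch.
a(pi/2) = 0.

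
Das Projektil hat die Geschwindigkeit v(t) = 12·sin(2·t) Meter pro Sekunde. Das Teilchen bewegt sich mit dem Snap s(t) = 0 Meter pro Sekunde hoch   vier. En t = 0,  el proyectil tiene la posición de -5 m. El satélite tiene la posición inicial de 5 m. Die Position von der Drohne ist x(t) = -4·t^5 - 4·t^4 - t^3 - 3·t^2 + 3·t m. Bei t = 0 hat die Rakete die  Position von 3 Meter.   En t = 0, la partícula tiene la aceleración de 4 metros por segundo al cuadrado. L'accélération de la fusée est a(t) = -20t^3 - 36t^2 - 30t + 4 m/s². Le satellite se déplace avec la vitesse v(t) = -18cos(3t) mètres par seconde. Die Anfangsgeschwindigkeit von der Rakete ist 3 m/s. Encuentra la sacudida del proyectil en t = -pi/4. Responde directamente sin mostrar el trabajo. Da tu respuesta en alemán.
j(-pi/4) = 48.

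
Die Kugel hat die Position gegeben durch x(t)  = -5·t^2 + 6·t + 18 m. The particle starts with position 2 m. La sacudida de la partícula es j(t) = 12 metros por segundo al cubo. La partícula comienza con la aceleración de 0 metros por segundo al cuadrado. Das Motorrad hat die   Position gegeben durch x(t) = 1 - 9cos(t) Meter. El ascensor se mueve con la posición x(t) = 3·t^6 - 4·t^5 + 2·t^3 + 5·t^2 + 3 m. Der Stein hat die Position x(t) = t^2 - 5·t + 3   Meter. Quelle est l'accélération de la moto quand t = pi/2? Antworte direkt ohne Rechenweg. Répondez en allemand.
Die Beschleunigung bei t = pi/2 ist a = 0.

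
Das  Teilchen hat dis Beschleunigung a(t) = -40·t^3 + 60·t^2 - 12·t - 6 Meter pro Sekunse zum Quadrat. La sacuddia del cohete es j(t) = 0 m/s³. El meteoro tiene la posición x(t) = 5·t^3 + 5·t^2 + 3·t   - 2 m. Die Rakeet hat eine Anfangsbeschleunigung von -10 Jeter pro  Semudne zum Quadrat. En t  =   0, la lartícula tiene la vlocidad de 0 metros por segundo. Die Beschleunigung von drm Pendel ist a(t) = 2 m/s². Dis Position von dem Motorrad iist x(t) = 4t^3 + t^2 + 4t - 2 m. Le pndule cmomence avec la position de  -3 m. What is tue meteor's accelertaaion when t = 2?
To solve this, we need to take 2 derivatives of our position equation x(t) = 5·t^3 + 5·t^2 + 3·t - 2. Differentiating position, we get velocity: v(t) = 15·t^2 + 10·t + 3. Taking d/dt of v(t), we find a(t) = 30·t + 10. From the given acceleration equation a(t) = 30·t + 10, we substitute t = 2 to get a = 70.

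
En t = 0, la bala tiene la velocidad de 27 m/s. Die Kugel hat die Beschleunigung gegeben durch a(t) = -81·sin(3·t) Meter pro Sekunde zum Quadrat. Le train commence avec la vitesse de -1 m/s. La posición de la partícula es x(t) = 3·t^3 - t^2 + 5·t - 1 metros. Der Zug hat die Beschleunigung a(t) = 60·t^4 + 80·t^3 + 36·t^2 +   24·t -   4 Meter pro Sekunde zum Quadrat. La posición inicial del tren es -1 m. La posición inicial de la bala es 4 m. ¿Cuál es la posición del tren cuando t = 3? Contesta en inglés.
To find the answer, we compute 2 integrals of a(t) = 60·t^4 + 80·t^3 + 36·t^2 + 24·t - 4. Taking ∫a(t)dt and applying v(0) = -1, we find v(t) = 12·t^5 + 20·t^4 + 12·t^3 + 12·t^2 - 4·t - 1. The antiderivative of velocity, with x(0) = -1, gives position: x(t) = 2·t^6 + 4·t^5 + 3·t^4 + 4·t^3 - 2·t^2 - t - 1. Using x(t) = 2·t^6 + 4·t^5 + 3·t^4 + 4·t^3 - 2·t^2 - t - 1 and substituting t = 3, we find x = 2759.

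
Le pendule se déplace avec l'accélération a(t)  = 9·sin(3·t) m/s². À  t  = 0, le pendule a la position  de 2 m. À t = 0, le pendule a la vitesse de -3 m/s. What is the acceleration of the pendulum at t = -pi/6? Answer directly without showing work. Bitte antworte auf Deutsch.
Die Beschleunigung bei t = -pi/6 ist a = -9.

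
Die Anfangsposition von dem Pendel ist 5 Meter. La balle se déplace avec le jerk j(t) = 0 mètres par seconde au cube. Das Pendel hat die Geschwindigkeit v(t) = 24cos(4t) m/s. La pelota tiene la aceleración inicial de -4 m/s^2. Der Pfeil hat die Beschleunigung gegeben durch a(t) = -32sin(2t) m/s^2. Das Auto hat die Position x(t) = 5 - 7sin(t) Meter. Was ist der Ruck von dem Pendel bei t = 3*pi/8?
Um dies zu lösen, müssen wir 2 Ableitungen unserer Gleichung für die Geschwindigkeit v(t) = 24·cos(4·t) nehmen. Mit d/dt von v(t) finden wir a(t) = -96·sin(4·t). Durch Ableiten von der Beschleunigung erhalten wir den Ruck: j(t) = -384·cos(4·t). Mit j(t) = -384·cos(4·t) und Einsetzen von t = 3*pi/8, finden wir j = 0.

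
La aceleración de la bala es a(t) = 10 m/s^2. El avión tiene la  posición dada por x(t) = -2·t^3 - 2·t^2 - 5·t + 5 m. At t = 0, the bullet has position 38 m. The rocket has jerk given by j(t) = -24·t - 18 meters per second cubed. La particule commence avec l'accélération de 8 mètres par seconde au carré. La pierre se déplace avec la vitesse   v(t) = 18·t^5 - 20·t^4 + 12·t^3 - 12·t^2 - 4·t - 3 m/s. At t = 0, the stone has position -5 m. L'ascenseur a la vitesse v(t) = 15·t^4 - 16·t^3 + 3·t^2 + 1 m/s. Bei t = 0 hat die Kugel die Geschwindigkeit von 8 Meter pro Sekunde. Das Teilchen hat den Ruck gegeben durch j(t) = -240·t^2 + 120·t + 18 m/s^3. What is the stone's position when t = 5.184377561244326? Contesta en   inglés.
Starting from velocity v(t) = 18·t^5 - 20·t^4 + 12·t^3 - 12·t^2 - 4·t - 3, we take 1 antiderivative. Integrating velocity and using the initial condition x(0) = -5, we get x(t) = 3·t^6 - 4·t^5 + 3·t^4 - 4·t^3 - 2·t^2 - 3·t - 5. We have position x(t) = 3·t^6 - 4·t^5 + 3·t^4 - 4·t^3 - 2·t^2 - 3·t - 5. Substituting t = 5.184377561244326: x(5.184377561244326) = 44805.1561517196.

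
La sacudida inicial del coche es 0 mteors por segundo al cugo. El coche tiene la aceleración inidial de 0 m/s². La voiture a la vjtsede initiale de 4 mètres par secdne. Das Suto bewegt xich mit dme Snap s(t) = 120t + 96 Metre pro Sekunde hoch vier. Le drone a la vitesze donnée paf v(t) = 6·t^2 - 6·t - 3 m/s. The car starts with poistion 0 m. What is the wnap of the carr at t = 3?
Using s(t) = 120·t + 96 and substituting t = 3, we find s = 456.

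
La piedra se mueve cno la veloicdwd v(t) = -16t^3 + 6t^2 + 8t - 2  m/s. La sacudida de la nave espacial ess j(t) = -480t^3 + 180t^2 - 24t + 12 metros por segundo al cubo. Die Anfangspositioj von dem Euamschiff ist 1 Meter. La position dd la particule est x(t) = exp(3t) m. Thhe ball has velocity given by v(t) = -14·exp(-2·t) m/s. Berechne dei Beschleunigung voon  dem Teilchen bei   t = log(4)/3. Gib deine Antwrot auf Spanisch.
Para resolver esto, necesitamos tomar 2 derivadas de nuestra ecuación de la posición x(t) = exp(3·t). La derivada de la posición da la velocidad: v(t) = 3·exp(3·t). La derivada de la velocidad da la aceleración: a(t) = 9·exp(3·t). De la ecuación de la aceleración a(t) = 9·exp(3·t), sustituimos t = log(4)/3 para obtener a = 36.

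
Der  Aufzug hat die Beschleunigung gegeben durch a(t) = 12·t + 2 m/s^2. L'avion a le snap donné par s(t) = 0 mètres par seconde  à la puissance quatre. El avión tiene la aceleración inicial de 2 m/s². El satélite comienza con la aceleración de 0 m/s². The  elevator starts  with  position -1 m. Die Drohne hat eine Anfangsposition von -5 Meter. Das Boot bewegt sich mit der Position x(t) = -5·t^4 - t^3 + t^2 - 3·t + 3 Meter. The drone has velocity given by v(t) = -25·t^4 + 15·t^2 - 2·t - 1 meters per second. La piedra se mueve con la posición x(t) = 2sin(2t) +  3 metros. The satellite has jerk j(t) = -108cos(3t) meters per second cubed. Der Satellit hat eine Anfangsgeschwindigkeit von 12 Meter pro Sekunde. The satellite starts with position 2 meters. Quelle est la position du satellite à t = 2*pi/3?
Nous devons intégrer notre équation du jerk j(t) = -108·cos(3·t) 3 fois. La primitive du jerk, avec a(0) = 0, donne l'accélération: a(t) = -36·sin(3·t). En intégrant l'accélération et en utilisant la condition initiale v(0) = 12, nous obtenons v(t) = 12·cos(3·t). En intégrant la vitesse et en utilisant la condition initiale x(0) = 2, nous obtenons x(t) = 4·sin(3·t) + 2. En utilisant x(t) = 4·sin(3·t) + 2 et en substituant t = 2*pi/3, nous trouvons x = 2.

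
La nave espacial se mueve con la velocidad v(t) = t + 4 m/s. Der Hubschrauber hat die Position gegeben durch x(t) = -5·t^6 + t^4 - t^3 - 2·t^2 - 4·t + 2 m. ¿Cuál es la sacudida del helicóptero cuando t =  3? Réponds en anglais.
Starting from position x(t) = -5·t^6 + t^4 - t^3 - 2·t^2 - 4·t + 2, we take 3 derivatives. Taking d/dt of x(t), we find v(t) = -30·t^5 + 4·t^3 - 3·t^2 - 4·t - 4. The derivative of velocity gives acceleration: a(t) = -150·t^4 + 12·t^2 - 6·t - 4. The derivative of acceleration gives jerk: j(t) = -600·t^3 + 24·t - 6. From the given jerk equation j(t) = -600·t^3 + 24·t - 6, we substitute t = 3 to get j = -16134.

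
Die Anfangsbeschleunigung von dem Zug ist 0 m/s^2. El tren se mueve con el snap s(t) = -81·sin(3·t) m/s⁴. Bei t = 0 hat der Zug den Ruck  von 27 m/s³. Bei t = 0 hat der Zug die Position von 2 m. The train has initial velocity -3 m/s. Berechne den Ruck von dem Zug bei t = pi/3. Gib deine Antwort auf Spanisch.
Para resolver esto, necesitamos tomar 1 integral de nuestra ecuación del snap s(t) = -81·sin(3·t). La integral del snap es la sacudida. Usando j(0) = 27, obtenemos j(t) = 27·cos(3·t). De la ecuación de la sacudida j(t) = 27·cos(3·t), sustituimos t = pi/3 para obtener j = -27.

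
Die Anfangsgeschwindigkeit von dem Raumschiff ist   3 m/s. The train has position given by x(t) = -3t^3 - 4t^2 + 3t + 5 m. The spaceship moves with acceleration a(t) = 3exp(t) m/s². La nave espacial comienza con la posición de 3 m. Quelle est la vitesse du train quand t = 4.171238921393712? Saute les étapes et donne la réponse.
À t = 4.171238921393712, v = -186.963018625298.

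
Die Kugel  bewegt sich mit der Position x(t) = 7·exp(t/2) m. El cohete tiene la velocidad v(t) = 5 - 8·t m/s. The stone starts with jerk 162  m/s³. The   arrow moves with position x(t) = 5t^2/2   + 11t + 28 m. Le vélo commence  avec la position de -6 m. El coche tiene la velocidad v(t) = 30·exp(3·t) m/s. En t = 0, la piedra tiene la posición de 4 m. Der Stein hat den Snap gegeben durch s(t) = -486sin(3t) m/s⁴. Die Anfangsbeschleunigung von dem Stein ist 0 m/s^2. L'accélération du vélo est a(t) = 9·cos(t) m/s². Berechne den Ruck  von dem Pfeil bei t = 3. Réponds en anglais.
Starting from position x(t) = 5·t^2/2 + 11·t + 28, we take 3 derivatives. Differentiating position, we get velocity: v(t) = 5·t + 11. Differentiating velocity, we get acceleration: a(t) = 5. Differentiating acceleration, we get jerk: j(t) = 0. We have jerk j(t) = 0. Substituting t = 3: j(3) = 0.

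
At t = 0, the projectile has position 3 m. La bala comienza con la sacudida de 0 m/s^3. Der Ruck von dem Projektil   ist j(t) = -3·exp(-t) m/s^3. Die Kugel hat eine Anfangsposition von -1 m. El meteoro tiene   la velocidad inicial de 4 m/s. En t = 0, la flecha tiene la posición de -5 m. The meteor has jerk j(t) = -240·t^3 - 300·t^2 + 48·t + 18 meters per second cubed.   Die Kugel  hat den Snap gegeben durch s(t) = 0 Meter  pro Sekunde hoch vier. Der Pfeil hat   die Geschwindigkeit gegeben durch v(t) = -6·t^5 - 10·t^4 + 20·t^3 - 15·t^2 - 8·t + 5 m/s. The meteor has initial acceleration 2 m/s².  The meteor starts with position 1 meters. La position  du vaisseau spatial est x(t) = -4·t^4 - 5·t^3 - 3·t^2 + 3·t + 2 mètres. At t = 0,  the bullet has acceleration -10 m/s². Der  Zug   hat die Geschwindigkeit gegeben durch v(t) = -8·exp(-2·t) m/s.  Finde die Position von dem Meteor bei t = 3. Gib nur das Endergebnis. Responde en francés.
x(3) = -2408.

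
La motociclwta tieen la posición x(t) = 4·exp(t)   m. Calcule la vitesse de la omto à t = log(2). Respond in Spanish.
Para resolver esto, necesitamos tomar 1 derivada de nuestra ecuación de la posición x(t) = 4·exp(t). Tomando d/dt de x(t), encontramos v(t) = 4·exp(t). Usando v(t) = 4·exp(t) y sustituyendo t = log(2), encontramos v = 8.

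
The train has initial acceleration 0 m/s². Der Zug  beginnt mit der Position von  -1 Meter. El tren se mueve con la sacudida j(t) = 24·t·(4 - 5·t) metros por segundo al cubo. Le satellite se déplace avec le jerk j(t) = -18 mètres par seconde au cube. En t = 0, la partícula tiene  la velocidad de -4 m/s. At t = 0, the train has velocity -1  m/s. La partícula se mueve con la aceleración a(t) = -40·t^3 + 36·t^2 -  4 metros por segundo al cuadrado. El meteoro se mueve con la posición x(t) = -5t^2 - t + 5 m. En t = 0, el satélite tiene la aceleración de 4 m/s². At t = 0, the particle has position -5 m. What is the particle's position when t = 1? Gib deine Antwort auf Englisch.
We must find the integral of our acceleration equation a(t) = -40·t^3 + 36·t^2 - 4 2 times. Finding the integral of a(t) and using v(0) = -4: v(t) = -10·t^4 + 12·t^3 - 4·t - 4. Taking ∫v(t)dt and applying x(0) = -5, we find x(t) = -2·t^5 + 3·t^4 - 2·t^2 - 4·t - 5. Using x(t) = -2·t^5 + 3·t^4 - 2·t^2 - 4·t - 5 and substituting t = 1, we find x = -10.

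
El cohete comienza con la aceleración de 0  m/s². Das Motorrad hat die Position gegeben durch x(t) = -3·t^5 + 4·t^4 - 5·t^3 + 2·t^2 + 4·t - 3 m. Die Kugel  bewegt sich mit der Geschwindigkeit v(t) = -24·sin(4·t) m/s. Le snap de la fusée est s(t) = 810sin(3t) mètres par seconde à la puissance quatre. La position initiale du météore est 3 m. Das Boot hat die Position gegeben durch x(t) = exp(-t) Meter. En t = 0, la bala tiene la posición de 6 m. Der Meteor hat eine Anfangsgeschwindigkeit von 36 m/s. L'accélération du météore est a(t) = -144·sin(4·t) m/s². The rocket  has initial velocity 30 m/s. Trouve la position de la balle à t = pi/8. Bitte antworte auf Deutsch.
Um dies zu lösen, müssen wir 1 Integral unserer Gleichung für die Geschwindigkeit v(t) = -24·sin(4·t) finden. Das Integral von der Geschwindigkeit, mit x(0) = 6, ergibt die Position: x(t) = 6·cos(4·t). Mit x(t) = 6·cos(4·t) und Einsetzen von t = pi/8, finden wir x = 0.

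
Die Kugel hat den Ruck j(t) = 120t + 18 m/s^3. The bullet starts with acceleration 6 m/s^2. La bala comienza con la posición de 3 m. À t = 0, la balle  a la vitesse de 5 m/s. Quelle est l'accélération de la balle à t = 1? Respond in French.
Nous devons intégrer notre équation du jerk j(t) = 120·t + 18 1 fois. En prenant ∫j(t)dt et en appliquant a(0) = 6, nous trouvons a(t) = 60·t^2 + 18·t + 6. Nous avons l'accélération a(t) = 60·t^2 + 18·t + 6. En substituant t = 1: a(1) = 84.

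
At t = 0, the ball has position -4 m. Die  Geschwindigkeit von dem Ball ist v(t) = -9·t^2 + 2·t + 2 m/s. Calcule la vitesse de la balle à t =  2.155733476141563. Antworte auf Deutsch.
Aus der Gleichung für die Geschwindigkeit v(t) = -9·t^2 + 2·t + 2, setzen wir t = 2.155733476141563 ein und erhalten v = -35.5132144291334.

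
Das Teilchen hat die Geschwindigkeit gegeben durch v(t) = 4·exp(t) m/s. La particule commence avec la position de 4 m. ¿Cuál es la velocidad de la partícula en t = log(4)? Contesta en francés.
Nous avons la vitesse v(t) = 4·exp(t). En substituant t = log(4): v(log(4)) = 16.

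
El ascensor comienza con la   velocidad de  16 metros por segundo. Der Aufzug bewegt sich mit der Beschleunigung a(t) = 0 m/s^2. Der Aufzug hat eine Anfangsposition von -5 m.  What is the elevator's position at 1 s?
To solve this, we need to take 2 integrals of our acceleration equation a(t) = 0. The integral of acceleration is velocity. Using v(0) = 16, we get v(t) = 16. The integral of velocity is position. Using x(0) = -5, we get x(t) = 16·t - 5. Using x(t) = 16·t - 5 and substituting t = 1, we find x = 11.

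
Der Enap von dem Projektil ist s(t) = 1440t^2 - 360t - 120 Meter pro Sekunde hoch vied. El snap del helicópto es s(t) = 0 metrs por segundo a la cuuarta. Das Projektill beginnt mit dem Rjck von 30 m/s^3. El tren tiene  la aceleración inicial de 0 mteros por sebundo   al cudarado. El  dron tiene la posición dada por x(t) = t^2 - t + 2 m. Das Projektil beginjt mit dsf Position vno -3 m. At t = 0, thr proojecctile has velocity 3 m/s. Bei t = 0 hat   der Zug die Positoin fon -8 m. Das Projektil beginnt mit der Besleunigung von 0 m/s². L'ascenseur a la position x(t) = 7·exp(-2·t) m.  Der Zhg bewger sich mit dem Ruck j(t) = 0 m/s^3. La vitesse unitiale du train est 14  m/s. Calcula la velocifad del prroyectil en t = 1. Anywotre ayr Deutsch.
Um dies zu lösen, müssen wir 3 Stammfunktionen unserer Gleichung für den Snap s(t) = 1440·t^2 - 360·t - 120 finden. Mit ∫s(t)dt und Anwendung von j(0) = 30, finden wir j(t) = 480·t^3 - 180·t^2 - 120·t + 30. Durch Integration von dem Ruck und Verwendung der Anfangsbedingung a(0) = 0, erhalten wir a(t) = 30·t·(4·t^3 - 2·t^2 - 2·t + 1). Durch Integration von der Beschleunigung und Verwendung der Anfangsbedingung v(0) = 3, erhalten wir v(t) = 24·t^5 - 15·t^4 - 20·t^3 + 15·t^2 + 3. Wir haben die Geschwindigkeit v(t) = 24·t^5 - 15·t^4 - 20·t^3 + 15·t^2 + 3. Durch Einsetzen von t = 1: v(1) = 7.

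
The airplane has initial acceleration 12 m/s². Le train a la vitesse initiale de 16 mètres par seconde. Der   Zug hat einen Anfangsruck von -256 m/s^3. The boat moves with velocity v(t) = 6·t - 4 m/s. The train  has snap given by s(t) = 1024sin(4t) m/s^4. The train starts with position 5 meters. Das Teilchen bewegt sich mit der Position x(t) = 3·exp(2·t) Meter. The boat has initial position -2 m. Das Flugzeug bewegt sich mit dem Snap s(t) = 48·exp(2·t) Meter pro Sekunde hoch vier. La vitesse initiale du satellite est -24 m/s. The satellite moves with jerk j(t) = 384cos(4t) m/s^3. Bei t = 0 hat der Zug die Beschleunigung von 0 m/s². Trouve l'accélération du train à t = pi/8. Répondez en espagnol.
Necesitamos integrar nuestra ecuación del snap s(t) = 1024·sin(4·t) 2 veces. Integrando el snap y usando la condición inicial j(0) = -256, obtenemos j(t) = -256·cos(4·t). Integrando la sacudida y usando la condición inicial a(0) = 0, obtenemos a(t) = -64·sin(4·t). Usando a(t) = -64·sin(4·t) y sustituyendo t = pi/8, encontramos a = -64.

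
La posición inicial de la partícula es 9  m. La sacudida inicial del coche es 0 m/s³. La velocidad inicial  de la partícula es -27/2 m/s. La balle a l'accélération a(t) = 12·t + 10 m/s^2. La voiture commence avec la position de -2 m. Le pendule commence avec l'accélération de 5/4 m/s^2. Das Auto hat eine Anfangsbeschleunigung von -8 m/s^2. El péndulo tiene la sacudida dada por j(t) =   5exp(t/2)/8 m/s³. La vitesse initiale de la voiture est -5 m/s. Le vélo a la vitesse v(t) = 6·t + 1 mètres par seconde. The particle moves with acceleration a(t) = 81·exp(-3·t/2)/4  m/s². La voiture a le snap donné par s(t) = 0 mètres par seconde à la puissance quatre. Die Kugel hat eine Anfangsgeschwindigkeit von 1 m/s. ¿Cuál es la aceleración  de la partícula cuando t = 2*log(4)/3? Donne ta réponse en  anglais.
Using a(t) = 81·exp(-3·t/2)/4 and substituting t = 2*log(4)/3, we find a = 81/16.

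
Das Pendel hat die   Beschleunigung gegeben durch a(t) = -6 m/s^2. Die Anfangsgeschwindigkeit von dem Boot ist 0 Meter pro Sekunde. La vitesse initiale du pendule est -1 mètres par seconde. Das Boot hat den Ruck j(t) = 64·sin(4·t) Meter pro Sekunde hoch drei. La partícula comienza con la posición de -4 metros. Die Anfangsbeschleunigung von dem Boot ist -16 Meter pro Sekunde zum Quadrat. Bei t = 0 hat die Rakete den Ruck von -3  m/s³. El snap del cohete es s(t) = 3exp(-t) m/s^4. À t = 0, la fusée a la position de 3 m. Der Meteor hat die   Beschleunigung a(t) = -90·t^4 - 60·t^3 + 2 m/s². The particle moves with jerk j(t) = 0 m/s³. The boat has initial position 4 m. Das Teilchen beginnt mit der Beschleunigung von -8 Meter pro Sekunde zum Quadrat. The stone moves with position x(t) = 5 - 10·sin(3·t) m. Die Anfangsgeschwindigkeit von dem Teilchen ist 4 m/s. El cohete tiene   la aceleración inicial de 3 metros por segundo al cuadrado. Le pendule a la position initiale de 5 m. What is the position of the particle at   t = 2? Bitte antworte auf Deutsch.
Ausgehend von dem Ruck j(t) = 0, nehmen wir 3 Stammfunktionen. Durch Integration von dem Ruck und Verwendung der Anfangsbedingung a(0) = -8, erhalten wir a(t) = -8. Mit ∫a(t)dt und Anwendung von v(0) = 4, finden wir v(t) = 4 - 8·t. Das Integral von der Geschwindigkeit ist die Position. Mit x(0) = -4 erhalten wir x(t) = -4·t^2 + 4·t - 4. Wir haben die Position x(t) = -4·t^2 + 4·t - 4. Durch Einsetzen von t = 2: x(2) = -12.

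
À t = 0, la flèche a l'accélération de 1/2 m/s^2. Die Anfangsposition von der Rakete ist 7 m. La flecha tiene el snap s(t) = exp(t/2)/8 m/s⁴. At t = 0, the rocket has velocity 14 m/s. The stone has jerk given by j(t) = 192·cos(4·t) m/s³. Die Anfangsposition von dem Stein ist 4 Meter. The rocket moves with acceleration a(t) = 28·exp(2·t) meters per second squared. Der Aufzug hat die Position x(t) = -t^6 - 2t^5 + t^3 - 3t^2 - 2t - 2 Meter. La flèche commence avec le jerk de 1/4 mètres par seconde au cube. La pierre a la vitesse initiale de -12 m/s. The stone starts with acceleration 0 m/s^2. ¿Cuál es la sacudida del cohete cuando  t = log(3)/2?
Para resolver esto, necesitamos tomar 1 derivada de nuestra ecuación de la aceleración a(t) = 28·exp(2·t). Derivando la aceleración, obtenemos la sacudida: j(t) = 56·exp(2·t). Usando j(t) = 56·exp(2·t) y sustituyendo t = log(3)/2, encontramos j = 168.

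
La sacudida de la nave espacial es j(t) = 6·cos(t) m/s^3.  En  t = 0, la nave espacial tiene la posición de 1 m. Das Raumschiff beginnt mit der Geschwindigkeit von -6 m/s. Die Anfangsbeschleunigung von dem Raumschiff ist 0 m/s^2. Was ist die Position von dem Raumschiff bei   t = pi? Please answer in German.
Ausgehend von dem Ruck j(t) = 6·cos(t), nehmen wir 3 Stammfunktionen. Mit ∫j(t)dt und Anwendung von a(0) = 0, finden wir a(t) = 6·sin(t). Durch Integration von der Beschleunigung und Verwendung der Anfangsbedingung v(0) = -6, erhalten wir v(t) = -6·cos(t). Durch Integration von der Geschwindigkeit und Verwendung der Anfangsbedingung x(0) = 1, erhalten wir x(t) = 1 - 6·sin(t). Aus der Gleichung für die Position x(t) = 1 - 6·sin(t), setzen wir t = pi ein und erhalten x = 1.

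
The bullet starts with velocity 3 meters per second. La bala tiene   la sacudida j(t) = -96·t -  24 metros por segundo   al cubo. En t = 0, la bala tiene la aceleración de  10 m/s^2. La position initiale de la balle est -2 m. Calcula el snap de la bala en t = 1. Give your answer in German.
Um dies zu lösen, müssen wir 1 Ableitung unserer Gleichung für den Ruck j(t) = -96·t - 24 nehmen. Durch Ableiten von dem Ruck erhalten wir den Snap: s(t) = -96. Wir haben den Snap s(t) = -96. Durch Einsetzen von t = 1: s(1) = -96.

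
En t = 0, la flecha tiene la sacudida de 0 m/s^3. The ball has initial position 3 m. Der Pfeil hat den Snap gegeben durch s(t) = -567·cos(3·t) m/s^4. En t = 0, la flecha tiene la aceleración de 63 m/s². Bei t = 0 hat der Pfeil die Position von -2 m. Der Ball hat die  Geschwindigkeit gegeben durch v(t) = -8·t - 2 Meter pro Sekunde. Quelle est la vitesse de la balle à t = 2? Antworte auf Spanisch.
Tenemos la velocidad v(t) = -8·t - 2. Sustituyendo t = 2: v(2) = -18.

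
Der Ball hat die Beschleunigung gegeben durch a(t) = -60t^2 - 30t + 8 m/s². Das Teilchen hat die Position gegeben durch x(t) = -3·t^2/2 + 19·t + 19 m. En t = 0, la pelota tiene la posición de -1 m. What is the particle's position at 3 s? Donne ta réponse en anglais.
From the given position equation x(t) = -3·t^2/2 + 19·t + 19, we substitute t = 3 to get x = 125/2.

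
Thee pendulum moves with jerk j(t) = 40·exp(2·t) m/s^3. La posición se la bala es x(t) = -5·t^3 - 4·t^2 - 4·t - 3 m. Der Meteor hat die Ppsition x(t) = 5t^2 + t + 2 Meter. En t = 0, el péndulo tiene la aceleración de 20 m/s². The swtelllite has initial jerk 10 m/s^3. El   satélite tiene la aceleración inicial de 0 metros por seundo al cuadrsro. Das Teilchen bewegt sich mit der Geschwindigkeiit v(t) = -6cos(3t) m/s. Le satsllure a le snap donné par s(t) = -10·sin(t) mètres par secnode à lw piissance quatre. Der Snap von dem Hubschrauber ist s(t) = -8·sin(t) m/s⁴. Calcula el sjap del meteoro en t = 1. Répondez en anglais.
Starting from position x(t) = 5·t^2 + t + 2, we take 4 derivatives. The derivative of position gives velocity: v(t) = 10·t + 1. The derivative of velocity gives acceleration: a(t) = 10. The derivative of acceleration gives jerk: j(t) = 0. Taking d/dt of j(t), we find s(t) = 0. From the given snap equation s(t) = 0, we substitute t = 1 to get s = 0.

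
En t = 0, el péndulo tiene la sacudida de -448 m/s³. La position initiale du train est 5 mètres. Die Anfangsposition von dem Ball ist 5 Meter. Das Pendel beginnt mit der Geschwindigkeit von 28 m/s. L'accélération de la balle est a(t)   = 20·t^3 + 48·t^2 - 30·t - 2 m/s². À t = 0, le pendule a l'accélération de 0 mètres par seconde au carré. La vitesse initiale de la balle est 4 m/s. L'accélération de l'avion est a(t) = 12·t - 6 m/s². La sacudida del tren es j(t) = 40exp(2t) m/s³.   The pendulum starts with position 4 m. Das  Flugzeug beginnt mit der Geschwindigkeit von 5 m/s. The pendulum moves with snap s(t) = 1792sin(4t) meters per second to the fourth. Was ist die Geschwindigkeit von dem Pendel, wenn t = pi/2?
Wir müssen das Integral unserer Gleichung für den Snap s(t) = 1792·sin(4·t) 3-mal finden. Das Integral von dem Snap, mit j(0) = -448, ergibt den Ruck: j(t) = -448·cos(4·t). Die Stammfunktion von dem Ruck ist die Beschleunigung. Mit a(0) = 0 erhalten wir a(t) = -112·sin(4·t). Durch Integration von der Beschleunigung und Verwendung der Anfangsbedingung v(0) = 28, erhalten wir v(t) = 28·cos(4·t). Mit v(t) = 28·cos(4·t) und Einsetzen von t = pi/2, finden wir v = 28.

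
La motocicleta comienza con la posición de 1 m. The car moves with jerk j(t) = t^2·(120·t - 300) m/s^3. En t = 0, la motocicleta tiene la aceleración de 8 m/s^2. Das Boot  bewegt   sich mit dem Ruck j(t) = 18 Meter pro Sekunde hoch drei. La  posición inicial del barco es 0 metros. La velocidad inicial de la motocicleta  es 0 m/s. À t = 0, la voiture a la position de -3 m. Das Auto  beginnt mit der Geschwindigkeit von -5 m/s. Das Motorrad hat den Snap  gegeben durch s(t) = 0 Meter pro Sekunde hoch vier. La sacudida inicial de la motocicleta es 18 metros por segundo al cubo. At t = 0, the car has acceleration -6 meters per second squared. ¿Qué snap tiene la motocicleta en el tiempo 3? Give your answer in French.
De l'équation du snap s(t) = 0, nous substituons t = 3 pour obtenir s = 0.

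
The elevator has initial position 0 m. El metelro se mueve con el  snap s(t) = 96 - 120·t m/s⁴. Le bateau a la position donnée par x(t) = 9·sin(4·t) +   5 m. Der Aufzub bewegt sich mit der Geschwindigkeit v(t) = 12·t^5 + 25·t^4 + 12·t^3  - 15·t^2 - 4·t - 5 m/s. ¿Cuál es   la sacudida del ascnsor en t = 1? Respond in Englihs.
We must differentiate our velocity equation v(t) = 12·t^5 + 25·t^4 + 12·t^3 - 15·t^2 - 4·t - 5 2 times. Taking d/dt of v(t), we find a(t) = 60·t^4 + 100·t^3 + 36·t^2 - 30·t - 4. Differentiating acceleration, we get jerk: j(t) = 240·t^3 + 300·t^2 + 72·t - 30. We have jerk j(t) = 240·t^3 + 300·t^2 + 72·t - 30. Substituting t = 1: j(1) = 582.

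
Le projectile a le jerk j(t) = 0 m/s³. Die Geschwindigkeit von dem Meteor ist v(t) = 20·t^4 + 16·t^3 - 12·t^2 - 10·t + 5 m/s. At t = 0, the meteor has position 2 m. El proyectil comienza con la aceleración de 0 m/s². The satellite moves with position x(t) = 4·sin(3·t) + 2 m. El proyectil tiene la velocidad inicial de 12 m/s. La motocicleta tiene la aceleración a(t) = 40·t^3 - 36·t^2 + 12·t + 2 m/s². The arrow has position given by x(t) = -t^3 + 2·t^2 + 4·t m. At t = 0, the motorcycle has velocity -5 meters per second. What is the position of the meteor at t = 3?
Starting from velocity v(t) = 20·t^4 + 16·t^3 - 12·t^2 - 10·t + 5, we take 1 integral. The antiderivative of velocity is position. Using x(0) = 2, we get x(t) = 4·t^5 + 4·t^4 - 4·t^3 - 5·t^2 + 5·t + 2. We have position x(t) = 4·t^5 + 4·t^4 - 4·t^3 - 5·t^2 + 5·t + 2. Substituting t = 3: x(3) = 1160.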